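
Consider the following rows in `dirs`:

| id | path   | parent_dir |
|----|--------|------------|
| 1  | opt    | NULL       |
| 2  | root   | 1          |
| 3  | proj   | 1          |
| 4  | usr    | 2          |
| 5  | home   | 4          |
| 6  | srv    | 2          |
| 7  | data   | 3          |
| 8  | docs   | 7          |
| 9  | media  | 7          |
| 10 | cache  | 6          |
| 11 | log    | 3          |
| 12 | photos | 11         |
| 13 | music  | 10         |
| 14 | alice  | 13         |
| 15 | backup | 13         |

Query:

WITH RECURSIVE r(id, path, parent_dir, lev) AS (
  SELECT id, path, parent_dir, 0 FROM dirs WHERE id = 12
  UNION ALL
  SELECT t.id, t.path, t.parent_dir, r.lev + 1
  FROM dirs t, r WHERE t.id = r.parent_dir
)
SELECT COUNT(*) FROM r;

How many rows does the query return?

4

Base: id=12 (photos), parent_dir=11, lev 0.
Iteration 1: join on id=11 -> log (id 11, parent_dir=3, lev 1).
Iteration 2: join on id=3 -> proj (id 3, parent_dir=1, lev 2).
Iteration 3: join on id=1 -> opt (id 1, parent_dir=NULL, lev 3).
Iteration 4: parent_dir is NULL; no match; recursion stops.
Total rows emitted: 4.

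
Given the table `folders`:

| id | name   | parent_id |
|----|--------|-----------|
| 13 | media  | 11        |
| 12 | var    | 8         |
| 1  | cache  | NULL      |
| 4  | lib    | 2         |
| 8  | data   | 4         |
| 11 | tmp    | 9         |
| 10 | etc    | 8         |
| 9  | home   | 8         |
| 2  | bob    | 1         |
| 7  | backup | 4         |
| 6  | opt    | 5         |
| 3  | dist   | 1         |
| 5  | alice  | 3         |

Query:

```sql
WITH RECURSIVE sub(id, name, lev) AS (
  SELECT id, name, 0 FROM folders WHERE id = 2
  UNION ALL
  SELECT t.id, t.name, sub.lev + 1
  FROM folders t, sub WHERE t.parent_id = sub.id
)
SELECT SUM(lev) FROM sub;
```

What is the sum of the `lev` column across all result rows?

Base: id=2 (bob) at lev 0.
Iteration 1: rows with parent_id in {2} -> lib (id 4, lev 1).
Iteration 2: rows with parent_id in {4} -> backup (id 7, lev 2), data (id 8, lev 2).
Iteration 3: rows with parent_id in {7,8} -> home (id 9, lev 3), etc (id 10, lev 3), var (id 12, lev 3).
Iteration 4: rows with parent_id in {9,10,12} -> tmp (id 11, lev 4).
Iteration 5: rows with parent_id in {11} -> media (id 13, lev 5).
Iteration 6: no rows with parent_id in {13}; recursion stops.
SUM(lev) = 0 + 1 + 2 + 2 + 3 + 3 + 3 + 4 + 5 = 23.

23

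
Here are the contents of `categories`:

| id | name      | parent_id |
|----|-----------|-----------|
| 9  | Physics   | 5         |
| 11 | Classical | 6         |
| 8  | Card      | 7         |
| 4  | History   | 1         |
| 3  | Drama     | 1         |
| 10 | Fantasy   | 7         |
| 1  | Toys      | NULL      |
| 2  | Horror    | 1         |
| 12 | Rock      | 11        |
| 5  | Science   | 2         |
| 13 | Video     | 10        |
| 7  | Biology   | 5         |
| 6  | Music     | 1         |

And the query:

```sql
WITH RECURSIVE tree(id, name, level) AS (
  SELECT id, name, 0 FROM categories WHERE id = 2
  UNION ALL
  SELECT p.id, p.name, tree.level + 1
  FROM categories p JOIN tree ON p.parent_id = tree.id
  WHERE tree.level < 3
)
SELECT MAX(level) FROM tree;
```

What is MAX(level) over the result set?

3

Base: id=2 (Horror) at level 0.
Iteration 1: rows with parent_id in {2} -> Science (id 5, level 1).
Iteration 2: rows with parent_id in {5} -> Biology (id 7, level 2), Physics (id 9, level 2).
Iteration 3: rows with parent_id in {7,9} -> Card (id 8, level 3), Fantasy (id 10, level 3).
Iteration 4: level < 3 fails for all current rows; recursion stops.
level values: 0, 1, 2, 2, 3, 3; the maximum is 3.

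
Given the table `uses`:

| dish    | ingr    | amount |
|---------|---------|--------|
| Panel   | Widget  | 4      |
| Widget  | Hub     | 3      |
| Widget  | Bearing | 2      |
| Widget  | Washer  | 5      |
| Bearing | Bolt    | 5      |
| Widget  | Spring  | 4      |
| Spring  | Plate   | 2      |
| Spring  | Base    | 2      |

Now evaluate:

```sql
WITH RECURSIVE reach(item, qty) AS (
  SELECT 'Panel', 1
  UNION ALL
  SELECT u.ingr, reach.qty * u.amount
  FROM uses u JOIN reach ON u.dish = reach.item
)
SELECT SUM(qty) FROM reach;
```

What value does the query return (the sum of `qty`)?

Base: (Panel, qty=1).
Iteration 1: components of {Panel} -> Widget = 1*4 = 4.
Iteration 2: components of {Widget} -> Bearing = 4*2 = 8, Hub = 4*3 = 12, Spring = 4*4 = 16, Washer = 4*5 = 20.
Iteration 3: components of {Bearing,Hub,Spring,Washer} -> Base = 16*2 = 32, Bolt = 8*5 = 40, Plate = 16*2 = 32.
Iteration 4: no further components; recursion stops.
SUM(qty) = 1 + 4 + 12 + 8 + 20 + 16 + 40 + 32 + 32 = 165.

165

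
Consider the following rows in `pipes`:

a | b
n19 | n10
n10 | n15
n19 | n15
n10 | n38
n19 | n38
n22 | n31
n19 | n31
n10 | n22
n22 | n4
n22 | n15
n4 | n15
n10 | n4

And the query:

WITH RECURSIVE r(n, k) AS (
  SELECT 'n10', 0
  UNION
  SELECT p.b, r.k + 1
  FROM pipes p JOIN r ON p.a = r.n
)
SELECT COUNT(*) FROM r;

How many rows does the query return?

Base: (n10, k=0).
Iteration 1: edges from {n10} -> (n15, k=1), (n22, k=1), (n38, k=1), (n4, k=1).
Iteration 2: edges from {n15,n22,n38,n4} -> (n15, k=2), (n31, k=2), (n4, k=2). [UNION drops 1 duplicate row(s)]
Iteration 3: edges from {n15,n31,n4} -> (n15, k=3).
Iteration 4: no outgoing edges from {n15}; recursion stops.
Total rows emitted: 9.

9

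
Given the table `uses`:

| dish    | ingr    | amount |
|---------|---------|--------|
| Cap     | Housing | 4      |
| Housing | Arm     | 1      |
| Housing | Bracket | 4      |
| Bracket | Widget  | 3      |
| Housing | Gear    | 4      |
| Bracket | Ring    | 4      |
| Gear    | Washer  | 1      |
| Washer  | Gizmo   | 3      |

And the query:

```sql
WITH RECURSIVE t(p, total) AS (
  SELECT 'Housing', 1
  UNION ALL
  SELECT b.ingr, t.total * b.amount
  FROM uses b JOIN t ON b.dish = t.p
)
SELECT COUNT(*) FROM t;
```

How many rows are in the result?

8

Base: (Housing, total=1).
Iteration 1: components of {Housing} -> Arm = 1*1 = 1, Bracket = 1*4 = 4, Gear = 1*4 = 4.
Iteration 2: components of {Arm,Bracket,Gear} -> Ring = 4*4 = 16, Washer = 4*1 = 4, Widget = 4*3 = 12.
Iteration 3: components of {Ring,Washer,Widget} -> Gizmo = 4*3 = 12.
Iteration 4: no further components; recursion stops.
Total rows emitted: 8.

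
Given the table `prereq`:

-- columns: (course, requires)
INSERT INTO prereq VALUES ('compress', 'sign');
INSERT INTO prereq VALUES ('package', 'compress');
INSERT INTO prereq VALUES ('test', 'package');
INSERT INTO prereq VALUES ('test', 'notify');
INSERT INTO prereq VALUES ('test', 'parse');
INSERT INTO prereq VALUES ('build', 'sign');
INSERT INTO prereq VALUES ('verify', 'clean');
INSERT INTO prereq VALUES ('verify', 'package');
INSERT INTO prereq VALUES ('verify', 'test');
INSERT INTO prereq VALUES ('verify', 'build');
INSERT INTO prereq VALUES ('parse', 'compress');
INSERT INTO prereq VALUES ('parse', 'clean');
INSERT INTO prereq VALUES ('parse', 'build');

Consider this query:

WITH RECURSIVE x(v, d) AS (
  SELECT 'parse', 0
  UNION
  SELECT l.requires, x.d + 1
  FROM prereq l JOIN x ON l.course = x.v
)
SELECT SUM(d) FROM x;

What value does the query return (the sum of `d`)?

5

Base: (parse, d=0).
Iteration 1: edges from {parse} -> (build, d=1), (clean, d=1), (compress, d=1).
Iteration 2: edges from {build,clean,compress} -> (sign, d=2). [UNION drops 1 duplicate row(s)]
Iteration 3: no outgoing edges from {sign}; recursion stops.
SUM(d) = 0 + 1 + 1 + 1 + 2 = 5.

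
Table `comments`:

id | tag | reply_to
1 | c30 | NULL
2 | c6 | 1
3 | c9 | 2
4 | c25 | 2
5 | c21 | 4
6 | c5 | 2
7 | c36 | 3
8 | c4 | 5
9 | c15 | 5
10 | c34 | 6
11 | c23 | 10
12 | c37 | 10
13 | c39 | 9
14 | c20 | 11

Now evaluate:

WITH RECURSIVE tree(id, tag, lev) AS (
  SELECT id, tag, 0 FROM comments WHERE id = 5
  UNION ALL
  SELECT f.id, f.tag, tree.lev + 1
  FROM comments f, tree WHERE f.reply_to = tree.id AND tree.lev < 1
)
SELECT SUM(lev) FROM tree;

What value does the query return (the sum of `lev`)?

2

Base: id=5 (c21) at lev 0.
Iteration 1: rows with reply_to in {5} -> c4 (id 8, lev 1), c15 (id 9, lev 1).
Iteration 2: lev < 1 fails for all current rows; recursion stops.
SUM(lev) = 0 + 1 + 1 = 2.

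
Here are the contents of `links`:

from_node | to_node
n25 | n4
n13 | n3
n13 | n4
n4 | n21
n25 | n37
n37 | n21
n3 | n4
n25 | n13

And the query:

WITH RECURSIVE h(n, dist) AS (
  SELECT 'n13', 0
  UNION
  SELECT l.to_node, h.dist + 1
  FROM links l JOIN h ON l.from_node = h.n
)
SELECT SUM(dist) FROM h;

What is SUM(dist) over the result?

Base: (n13, dist=0).
Iteration 1: edges from {n13} -> (n3, dist=1), (n4, dist=1).
Iteration 2: edges from {n3,n4} -> (n21, dist=2), (n4, dist=2).
Iteration 3: edges from {n21,n4} -> (n21, dist=3).
Iteration 4: no outgoing edges from {n21}; recursion stops.
SUM(dist) = 0 + 1 + 1 + 2 + 2 + 3 = 9.

9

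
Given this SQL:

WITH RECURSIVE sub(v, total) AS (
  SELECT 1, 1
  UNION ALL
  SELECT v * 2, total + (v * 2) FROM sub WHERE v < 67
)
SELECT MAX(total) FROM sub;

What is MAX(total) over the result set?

255

Base: v=1, total=1.
Iteration 1: 1 < 67 holds -> v = 1 * 2 = 2, total = 1 + 2 = 3.
Iteration 2: 2 < 67 holds -> v = 2 * 2 = 4, total = 3 + 4 = 7.
Iteration 3: 4 < 67 holds -> v = 4 * 2 = 8, total = 7 + 8 = 15.
Iteration 4: 8 < 67 holds -> v = 8 * 2 = 16, total = 15 + 16 = 31.
Iteration 5: 16 < 67 holds -> v = 16 * 2 = 32, total = 31 + 32 = 63.
Iteration 6: 32 < 67 holds -> v = 32 * 2 = 64, total = 63 + 64 = 127.
Iteration 7: 64 < 67 holds -> v = 64 * 2 = 128, total = 127 + 128 = 255.
Iteration 8: 128 < 67 fails; recursion stops.
total values: 1, 3, 7, 15, 31, 63, 127, 255; the maximum is 255.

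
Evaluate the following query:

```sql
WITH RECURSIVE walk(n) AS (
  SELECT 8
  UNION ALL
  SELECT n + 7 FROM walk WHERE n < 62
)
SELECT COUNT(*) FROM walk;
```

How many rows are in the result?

Base: n=8.
Iteration 1: 8 < 62 holds -> n = 8 + 7 = 15.
Iteration 2: 15 < 62 holds -> n = 15 + 7 = 22.
Iteration 3: 22 < 62 holds -> n = 22 + 7 = 29.
Iteration 4: 29 < 62 holds -> n = 29 + 7 = 36.
Iteration 5: 36 < 62 holds -> n = 36 + 7 = 43.
Iteration 6: 43 < 62 holds -> n = 43 + 7 = 50.
Iteration 7: 50 < 62 holds -> n = 50 + 7 = 57.
Iteration 8: 57 < 62 holds -> n = 57 + 7 = 64.
Iteration 9: 64 < 62 fails; recursion stops.
Total rows emitted: 9.

9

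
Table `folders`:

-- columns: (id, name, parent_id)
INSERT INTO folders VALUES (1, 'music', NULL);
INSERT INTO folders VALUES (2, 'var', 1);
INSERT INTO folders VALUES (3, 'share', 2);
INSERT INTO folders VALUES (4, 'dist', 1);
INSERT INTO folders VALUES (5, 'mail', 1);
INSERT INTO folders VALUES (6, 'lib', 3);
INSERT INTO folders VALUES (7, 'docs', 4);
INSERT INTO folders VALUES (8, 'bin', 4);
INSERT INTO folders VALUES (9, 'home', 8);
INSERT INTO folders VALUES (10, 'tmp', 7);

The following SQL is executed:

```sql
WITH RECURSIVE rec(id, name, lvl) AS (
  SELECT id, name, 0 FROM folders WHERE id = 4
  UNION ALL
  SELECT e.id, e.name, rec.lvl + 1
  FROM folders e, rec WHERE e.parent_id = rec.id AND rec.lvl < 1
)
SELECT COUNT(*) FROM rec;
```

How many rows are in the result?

3

Base: id=4 (dist) at lvl 0.
Iteration 1: rows with parent_id in {4} -> docs (id 7, lvl 1), bin (id 8, lvl 1).
Iteration 2: lvl < 1 fails for all current rows; recursion stops.
Total rows emitted: 3.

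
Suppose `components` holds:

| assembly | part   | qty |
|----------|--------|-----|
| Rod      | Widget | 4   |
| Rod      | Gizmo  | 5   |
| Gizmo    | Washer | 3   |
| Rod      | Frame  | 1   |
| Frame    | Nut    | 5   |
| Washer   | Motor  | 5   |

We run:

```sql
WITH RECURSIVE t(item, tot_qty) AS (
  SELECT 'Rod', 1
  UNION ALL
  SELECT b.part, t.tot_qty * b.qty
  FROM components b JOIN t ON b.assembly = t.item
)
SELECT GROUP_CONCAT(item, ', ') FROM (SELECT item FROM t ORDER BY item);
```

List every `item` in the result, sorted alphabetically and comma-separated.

Base: (Rod, tot_qty=1).
Iteration 1: components of {Rod} -> Frame = 1*1 = 1, Gizmo = 1*5 = 5, Widget = 1*4 = 4.
Iteration 2: components of {Frame,Gizmo,Widget} -> Nut = 1*5 = 5, Washer = 5*3 = 15.
Iteration 3: components of {Nut,Washer} -> Motor = 15*5 = 75.
Iteration 4: no further components; recursion stops.

Frame, Gizmo, Motor, Nut, Rod, Washer, Widget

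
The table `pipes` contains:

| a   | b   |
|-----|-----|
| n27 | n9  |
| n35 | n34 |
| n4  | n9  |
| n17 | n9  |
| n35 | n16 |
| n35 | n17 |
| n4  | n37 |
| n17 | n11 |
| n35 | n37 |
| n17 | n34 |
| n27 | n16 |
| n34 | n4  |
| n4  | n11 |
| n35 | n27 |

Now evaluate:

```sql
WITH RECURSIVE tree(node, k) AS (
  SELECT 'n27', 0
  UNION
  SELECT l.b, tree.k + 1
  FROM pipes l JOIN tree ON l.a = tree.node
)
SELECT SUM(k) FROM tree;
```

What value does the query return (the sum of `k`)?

Base: (n27, k=0).
Iteration 1: edges from {n27} -> (n16, k=1), (n9, k=1).
Iteration 2: no outgoing edges from {n16,n9}; recursion stops.
SUM(k) = 0 + 1 + 1 = 2.

2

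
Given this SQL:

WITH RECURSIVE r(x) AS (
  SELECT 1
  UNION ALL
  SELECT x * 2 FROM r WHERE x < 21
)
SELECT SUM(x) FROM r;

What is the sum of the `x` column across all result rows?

Base: x=1.
Iteration 1: 1 < 21 holds -> x = 1 * 2 = 2.
Iteration 2: 2 < 21 holds -> x = 2 * 2 = 4.
Iteration 3: 4 < 21 holds -> x = 4 * 2 = 8.
Iteration 4: 8 < 21 holds -> x = 8 * 2 = 16.
Iteration 5: 16 < 21 holds -> x = 16 * 2 = 32.
Iteration 6: 32 < 21 fails; recursion stops.
SUM(x) = 1 + 2 + 4 + 8 + 16 + 32 = 63.

63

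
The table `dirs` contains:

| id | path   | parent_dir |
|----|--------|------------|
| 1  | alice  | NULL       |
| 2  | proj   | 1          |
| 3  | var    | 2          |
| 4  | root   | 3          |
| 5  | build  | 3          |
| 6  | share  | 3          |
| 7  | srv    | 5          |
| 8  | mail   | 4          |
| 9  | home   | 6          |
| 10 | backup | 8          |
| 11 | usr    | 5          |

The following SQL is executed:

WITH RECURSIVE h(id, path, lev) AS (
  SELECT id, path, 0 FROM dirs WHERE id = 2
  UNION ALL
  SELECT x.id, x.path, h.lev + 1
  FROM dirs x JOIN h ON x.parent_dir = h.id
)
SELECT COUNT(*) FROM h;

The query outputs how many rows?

Base: id=2 (proj) at lev 0.
Iteration 1: rows with parent_dir in {2} -> var (id 3, lev 1).
Iteration 2: rows with parent_dir in {3} -> root (id 4, lev 2), build (id 5, lev 2), share (id 6, lev 2).
Iteration 3: rows with parent_dir in {4,5,6} -> srv (id 7, lev 3), mail (id 8, lev 3), home (id 9, lev 3), usr (id 11, lev 3).
Iteration 4: rows with parent_dir in {7,8,9,11} -> backup (id 10, lev 4).
Iteration 5: no rows with parent_dir in {10}; recursion stops.
Total rows emitted: 10.

10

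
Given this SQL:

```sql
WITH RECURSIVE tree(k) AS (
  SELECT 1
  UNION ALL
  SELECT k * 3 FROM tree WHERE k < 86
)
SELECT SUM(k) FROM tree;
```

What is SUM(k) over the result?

364

Base: k=1.
Iteration 1: 1 < 86 holds -> k = 1 * 3 = 3.
Iteration 2: 3 < 86 holds -> k = 3 * 3 = 9.
Iteration 3: 9 < 86 holds -> k = 9 * 3 = 27.
Iteration 4: 27 < 86 holds -> k = 27 * 3 = 81.
Iteration 5: 81 < 86 holds -> k = 81 * 3 = 243.
Iteration 6: 243 < 86 fails; recursion stops.
SUM(k) = 1 + 3 + 9 + 27 + 81 + 243 = 364.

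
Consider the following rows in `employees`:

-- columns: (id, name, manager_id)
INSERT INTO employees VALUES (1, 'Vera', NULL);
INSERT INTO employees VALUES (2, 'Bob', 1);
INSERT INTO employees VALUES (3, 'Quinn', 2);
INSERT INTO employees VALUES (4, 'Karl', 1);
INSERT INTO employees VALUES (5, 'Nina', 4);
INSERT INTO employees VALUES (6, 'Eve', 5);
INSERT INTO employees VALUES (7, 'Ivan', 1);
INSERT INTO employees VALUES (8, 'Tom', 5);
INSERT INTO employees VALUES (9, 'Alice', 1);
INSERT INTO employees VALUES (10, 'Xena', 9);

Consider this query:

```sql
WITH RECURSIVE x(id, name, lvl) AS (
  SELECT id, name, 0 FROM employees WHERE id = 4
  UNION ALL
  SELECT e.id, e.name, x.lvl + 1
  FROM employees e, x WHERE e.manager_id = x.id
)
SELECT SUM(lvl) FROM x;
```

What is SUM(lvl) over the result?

Base: id=4 (Karl) at lvl 0.
Iteration 1: rows with manager_id in {4} -> Nina (id 5, lvl 1).
Iteration 2: rows with manager_id in {5} -> Eve (id 6, lvl 2), Tom (id 8, lvl 2).
Iteration 3: no rows with manager_id in {6,8}; recursion stops.
SUM(lvl) = 0 + 1 + 2 + 2 = 5.

5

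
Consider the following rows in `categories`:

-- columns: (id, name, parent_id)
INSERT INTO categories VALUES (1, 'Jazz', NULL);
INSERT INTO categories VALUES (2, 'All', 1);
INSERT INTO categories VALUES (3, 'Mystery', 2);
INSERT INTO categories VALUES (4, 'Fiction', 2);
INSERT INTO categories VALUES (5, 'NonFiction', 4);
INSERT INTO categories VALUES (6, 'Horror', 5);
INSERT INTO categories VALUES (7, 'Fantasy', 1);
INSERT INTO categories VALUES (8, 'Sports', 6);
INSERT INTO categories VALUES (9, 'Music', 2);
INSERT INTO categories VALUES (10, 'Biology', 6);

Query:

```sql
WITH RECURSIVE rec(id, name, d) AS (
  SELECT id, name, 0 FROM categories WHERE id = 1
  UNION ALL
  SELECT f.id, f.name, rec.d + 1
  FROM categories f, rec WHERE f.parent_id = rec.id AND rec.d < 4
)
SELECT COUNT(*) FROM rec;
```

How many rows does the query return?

Base: id=1 (Jazz) at d 0.
Iteration 1: rows with parent_id in {1} -> All (id 2, d 1), Fantasy (id 7, d 1).
Iteration 2: rows with parent_id in {2,7} -> Mystery (id 3, d 2), Fiction (id 4, d 2), Music (id 9, d 2).
Iteration 3: rows with parent_id in {3,4,9} -> NonFiction (id 5, d 3).
Iteration 4: rows with parent_id in {5} -> Horror (id 6, d 4).
Iteration 5: d < 4 fails for all current rows; recursion stops.
Total rows emitted: 8.

8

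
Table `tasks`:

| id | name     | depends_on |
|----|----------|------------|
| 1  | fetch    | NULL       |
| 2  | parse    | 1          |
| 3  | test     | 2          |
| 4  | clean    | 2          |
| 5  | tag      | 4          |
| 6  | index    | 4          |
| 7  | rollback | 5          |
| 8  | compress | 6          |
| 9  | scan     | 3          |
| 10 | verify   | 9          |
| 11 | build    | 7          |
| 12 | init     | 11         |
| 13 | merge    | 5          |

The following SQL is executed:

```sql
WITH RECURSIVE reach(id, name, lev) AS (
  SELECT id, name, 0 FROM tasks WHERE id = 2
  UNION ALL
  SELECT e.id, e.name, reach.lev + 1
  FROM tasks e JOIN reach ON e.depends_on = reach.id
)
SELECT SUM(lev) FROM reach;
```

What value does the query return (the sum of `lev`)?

29

Base: id=2 (parse) at lev 0.
Iteration 1: rows with depends_on in {2} -> test (id 3, lev 1), clean (id 4, lev 1).
Iteration 2: rows with depends_on in {3,4} -> tag (id 5, lev 2), index (id 6, lev 2), scan (id 9, lev 2).
Iteration 3: rows with depends_on in {5,6,9} -> rollback (id 7, lev 3), compress (id 8, lev 3), verify (id 10, lev 3), merge (id 13, lev 3).
Iteration 4: rows with depends_on in {7,8,10,13} -> build (id 11, lev 4).
Iteration 5: rows with depends_on in {11} -> init (id 12, lev 5).
Iteration 6: no rows with depends_on in {12}; recursion stops.
SUM(lev) = 0 + 1 + 1 + 2 + 2 + 2 + 3 + 3 + 3 + 3 + 4 + 5 = 29.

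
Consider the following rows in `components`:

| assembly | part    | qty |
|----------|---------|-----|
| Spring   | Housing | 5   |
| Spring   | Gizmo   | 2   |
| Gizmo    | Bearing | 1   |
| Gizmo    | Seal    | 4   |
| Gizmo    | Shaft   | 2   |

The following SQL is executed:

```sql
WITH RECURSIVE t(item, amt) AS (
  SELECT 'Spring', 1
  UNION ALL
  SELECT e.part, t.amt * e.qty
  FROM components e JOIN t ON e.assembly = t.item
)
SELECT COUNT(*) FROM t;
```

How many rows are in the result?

Base: (Spring, amt=1).
Iteration 1: components of {Spring} -> Gizmo = 1*2 = 2, Housing = 1*5 = 5.
Iteration 2: components of {Gizmo,Housing} -> Bearing = 2*1 = 2, Seal = 2*4 = 8, Shaft = 2*2 = 4.
Iteration 3: no further components; recursion stops.
Total rows emitted: 6.

6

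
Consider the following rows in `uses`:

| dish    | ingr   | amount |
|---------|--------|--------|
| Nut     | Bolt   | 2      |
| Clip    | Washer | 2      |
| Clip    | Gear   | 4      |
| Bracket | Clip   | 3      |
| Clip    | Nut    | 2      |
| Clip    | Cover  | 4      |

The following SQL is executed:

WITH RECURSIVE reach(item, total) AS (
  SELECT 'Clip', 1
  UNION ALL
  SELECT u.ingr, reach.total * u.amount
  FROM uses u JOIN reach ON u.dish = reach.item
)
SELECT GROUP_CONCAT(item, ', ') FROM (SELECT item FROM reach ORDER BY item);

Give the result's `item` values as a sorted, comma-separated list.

Base: (Clip, total=1).
Iteration 1: components of {Clip} -> Cover = 1*4 = 4, Gear = 1*4 = 4, Nut = 1*2 = 2, Washer = 1*2 = 2.
Iteration 2: components of {Cover,Gear,Nut,Washer} -> Bolt = 2*2 = 4.
Iteration 3: no further components; recursion stops.

Bolt, Clip, Cover, Gear, Nut, Washer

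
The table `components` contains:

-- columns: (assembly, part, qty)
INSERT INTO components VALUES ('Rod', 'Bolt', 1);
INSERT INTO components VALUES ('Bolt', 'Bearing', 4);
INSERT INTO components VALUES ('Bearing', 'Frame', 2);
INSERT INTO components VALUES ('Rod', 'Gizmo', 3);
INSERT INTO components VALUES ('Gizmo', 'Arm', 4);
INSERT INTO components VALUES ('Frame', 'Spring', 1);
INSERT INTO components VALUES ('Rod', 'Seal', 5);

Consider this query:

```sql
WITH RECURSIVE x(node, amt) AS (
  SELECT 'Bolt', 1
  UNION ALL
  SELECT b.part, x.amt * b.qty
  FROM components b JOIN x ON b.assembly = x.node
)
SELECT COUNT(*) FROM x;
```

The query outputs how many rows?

Base: (Bolt, amt=1).
Iteration 1: components of {Bolt} -> Bearing = 1*4 = 4.
Iteration 2: components of {Bearing} -> Frame = 4*2 = 8.
Iteration 3: components of {Frame} -> Spring = 8*1 = 8.
Iteration 4: no further components; recursion stops.
Total rows emitted: 4.

4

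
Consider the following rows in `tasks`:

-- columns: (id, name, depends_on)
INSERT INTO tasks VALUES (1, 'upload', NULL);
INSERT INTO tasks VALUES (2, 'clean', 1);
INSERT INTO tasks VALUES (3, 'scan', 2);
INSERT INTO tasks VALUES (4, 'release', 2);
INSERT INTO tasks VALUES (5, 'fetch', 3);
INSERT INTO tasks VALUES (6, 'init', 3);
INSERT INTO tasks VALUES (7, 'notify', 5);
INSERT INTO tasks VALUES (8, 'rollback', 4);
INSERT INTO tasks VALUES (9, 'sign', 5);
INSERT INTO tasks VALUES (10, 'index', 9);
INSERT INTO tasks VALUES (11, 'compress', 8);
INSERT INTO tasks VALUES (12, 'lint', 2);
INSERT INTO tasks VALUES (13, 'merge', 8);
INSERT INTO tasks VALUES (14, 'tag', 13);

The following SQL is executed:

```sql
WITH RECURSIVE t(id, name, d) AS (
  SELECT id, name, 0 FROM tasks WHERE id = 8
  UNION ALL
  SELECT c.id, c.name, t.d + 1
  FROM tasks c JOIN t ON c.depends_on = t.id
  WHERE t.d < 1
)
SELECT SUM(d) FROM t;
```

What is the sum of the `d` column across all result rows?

Base: id=8 (rollback) at d 0.
Iteration 1: rows with depends_on in {8} -> compress (id 11, d 1), merge (id 13, d 1).
Iteration 2: d < 1 fails for all current rows; recursion stops.
SUM(d) = 0 + 1 + 1 = 2.

2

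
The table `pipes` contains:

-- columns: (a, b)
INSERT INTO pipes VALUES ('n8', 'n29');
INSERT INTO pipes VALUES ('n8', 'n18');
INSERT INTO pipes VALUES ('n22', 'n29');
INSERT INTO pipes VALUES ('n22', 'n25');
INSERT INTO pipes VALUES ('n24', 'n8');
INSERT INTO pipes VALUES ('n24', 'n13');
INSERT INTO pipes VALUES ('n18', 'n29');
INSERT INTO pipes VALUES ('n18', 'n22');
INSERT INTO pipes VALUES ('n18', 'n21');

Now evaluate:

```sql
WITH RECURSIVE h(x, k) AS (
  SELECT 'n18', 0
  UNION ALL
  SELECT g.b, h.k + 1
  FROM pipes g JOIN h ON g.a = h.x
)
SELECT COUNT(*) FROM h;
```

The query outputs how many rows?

Base: (n18, k=0).
Iteration 1: edges from {n18} -> (n21, k=1), (n22, k=1), (n29, k=1).
Iteration 2: edges from {n21,n22,n29} -> (n25, k=2), (n29, k=2).
Iteration 3: no outgoing edges from {n25,n29}; recursion stops.
Total rows emitted: 6.

6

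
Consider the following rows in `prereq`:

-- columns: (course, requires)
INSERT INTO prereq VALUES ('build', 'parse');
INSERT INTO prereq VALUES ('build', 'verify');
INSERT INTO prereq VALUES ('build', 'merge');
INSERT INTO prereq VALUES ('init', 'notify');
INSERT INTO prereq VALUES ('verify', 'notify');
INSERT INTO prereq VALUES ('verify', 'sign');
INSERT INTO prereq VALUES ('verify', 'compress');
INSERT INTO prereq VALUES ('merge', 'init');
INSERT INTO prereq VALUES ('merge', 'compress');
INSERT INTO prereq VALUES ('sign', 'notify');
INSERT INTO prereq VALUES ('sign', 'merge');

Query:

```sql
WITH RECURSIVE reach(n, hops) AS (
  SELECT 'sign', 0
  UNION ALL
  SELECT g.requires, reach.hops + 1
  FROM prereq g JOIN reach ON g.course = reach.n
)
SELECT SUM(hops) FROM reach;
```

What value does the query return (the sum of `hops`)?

Base: (sign, hops=0).
Iteration 1: edges from {sign} -> (merge, hops=1), (notify, hops=1).
Iteration 2: edges from {merge,notify} -> (compress, hops=2), (init, hops=2).
Iteration 3: edges from {compress,init} -> (notify, hops=3).
Iteration 4: no outgoing edges from {notify}; recursion stops.
SUM(hops) = 0 + 1 + 1 + 2 + 2 + 3 = 9.

9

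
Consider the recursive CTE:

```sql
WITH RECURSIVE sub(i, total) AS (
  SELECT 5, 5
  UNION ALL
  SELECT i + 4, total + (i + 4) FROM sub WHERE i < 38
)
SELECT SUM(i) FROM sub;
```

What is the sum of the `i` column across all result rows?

230

Base: i=5, total=5.
Iteration 1: 5 < 38 holds -> i = 5 + 4 = 9, total = 5 + 9 = 14.
Iteration 2: 9 < 38 holds -> i = 9 + 4 = 13, total = 14 + 13 = 27.
Iteration 3: 13 < 38 holds -> i = 13 + 4 = 17, total = 27 + 17 = 44.
Iteration 4: 17 < 38 holds -> i = 17 + 4 = 21, total = 44 + 21 = 65.
Iteration 5: 21 < 38 holds -> i = 21 + 4 = 25, total = 65 + 25 = 90.
Iteration 6: 25 < 38 holds -> i = 25 + 4 = 29, total = 90 + 29 = 119.
Iteration 7: 29 < 38 holds -> i = 29 + 4 = 33, total = 119 + 33 = 152.
Iteration 8: 33 < 38 holds -> i = 33 + 4 = 37, total = 152 + 37 = 189.
Iteration 9: 37 < 38 holds -> i = 37 + 4 = 41, total = 189 + 41 = 230.
Iteration 10: 41 < 38 fails; recursion stops.
SUM(i) = 5 + 9 + 13 + 17 + 21 + 25 + 29 + 33 + 37 + 41 = 230.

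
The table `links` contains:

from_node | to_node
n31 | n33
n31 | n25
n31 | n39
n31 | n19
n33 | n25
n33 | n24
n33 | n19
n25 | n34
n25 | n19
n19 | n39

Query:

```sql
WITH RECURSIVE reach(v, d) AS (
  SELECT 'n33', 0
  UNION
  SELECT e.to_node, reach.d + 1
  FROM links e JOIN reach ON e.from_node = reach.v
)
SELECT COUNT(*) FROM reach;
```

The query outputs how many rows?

8

Base: (n33, d=0).
Iteration 1: edges from {n33} -> (n19, d=1), (n24, d=1), (n25, d=1).
Iteration 2: edges from {n19,n24,n25} -> (n19, d=2), (n34, d=2), (n39, d=2).
Iteration 3: edges from {n19,n34,n39} -> (n39, d=3).
Iteration 4: no outgoing edges from {n39}; recursion stops.
Total rows emitted: 8.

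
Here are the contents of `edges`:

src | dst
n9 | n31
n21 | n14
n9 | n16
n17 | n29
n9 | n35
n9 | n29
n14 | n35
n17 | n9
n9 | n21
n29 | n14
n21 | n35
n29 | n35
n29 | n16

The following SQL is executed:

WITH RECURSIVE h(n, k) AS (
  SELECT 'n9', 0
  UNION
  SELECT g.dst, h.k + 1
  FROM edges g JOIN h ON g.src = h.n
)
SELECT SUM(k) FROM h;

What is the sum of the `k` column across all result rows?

Base: (n9, k=0).
Iteration 1: edges from {n9} -> (n16, k=1), (n21, k=1), (n29, k=1), (n31, k=1), (n35, k=1).
Iteration 2: edges from {n16,n21,n29,n31,n35} -> (n14, k=2), (n16, k=2), (n35, k=2). [UNION drops 2 duplicate row(s)]
Iteration 3: edges from {n14,n16,n35} -> (n35, k=3).
Iteration 4: no outgoing edges from {n35}; recursion stops.
SUM(k) = 0 + 1 + 1 + 1 + 1 + 1 + 2 + 2 + 2 + 3 = 14.

14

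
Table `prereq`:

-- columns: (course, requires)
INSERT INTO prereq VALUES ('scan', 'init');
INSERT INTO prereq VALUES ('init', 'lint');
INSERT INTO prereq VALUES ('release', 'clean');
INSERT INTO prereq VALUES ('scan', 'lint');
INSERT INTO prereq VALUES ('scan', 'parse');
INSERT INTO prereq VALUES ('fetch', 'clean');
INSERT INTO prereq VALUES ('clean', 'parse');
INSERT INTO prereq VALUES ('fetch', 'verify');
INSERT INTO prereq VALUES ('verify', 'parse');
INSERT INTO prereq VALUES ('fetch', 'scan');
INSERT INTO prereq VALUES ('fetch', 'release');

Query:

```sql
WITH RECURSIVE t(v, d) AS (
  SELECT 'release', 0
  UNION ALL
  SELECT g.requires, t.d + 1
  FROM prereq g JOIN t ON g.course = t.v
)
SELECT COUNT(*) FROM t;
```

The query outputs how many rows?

Base: (release, d=0).
Iteration 1: edges from {release} -> (clean, d=1).
Iteration 2: edges from {clean} -> (parse, d=2).
Iteration 3: no outgoing edges from {parse}; recursion stops.
Total rows emitted: 3.

3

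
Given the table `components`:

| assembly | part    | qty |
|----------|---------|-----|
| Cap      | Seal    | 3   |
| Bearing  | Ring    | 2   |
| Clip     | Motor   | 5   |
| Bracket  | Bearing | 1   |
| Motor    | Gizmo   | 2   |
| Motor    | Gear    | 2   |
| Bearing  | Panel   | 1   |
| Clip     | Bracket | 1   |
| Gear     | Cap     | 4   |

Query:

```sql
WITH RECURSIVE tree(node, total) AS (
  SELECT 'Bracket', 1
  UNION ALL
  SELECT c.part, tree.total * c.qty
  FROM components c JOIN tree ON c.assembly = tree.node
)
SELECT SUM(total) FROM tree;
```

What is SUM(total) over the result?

Base: (Bracket, total=1).
Iteration 1: components of {Bracket} -> Bearing = 1*1 = 1.
Iteration 2: components of {Bearing} -> Panel = 1*1 = 1, Ring = 1*2 = 2.
Iteration 3: no further components; recursion stops.
SUM(total) = 1 + 1 + 1 + 2 = 5.

5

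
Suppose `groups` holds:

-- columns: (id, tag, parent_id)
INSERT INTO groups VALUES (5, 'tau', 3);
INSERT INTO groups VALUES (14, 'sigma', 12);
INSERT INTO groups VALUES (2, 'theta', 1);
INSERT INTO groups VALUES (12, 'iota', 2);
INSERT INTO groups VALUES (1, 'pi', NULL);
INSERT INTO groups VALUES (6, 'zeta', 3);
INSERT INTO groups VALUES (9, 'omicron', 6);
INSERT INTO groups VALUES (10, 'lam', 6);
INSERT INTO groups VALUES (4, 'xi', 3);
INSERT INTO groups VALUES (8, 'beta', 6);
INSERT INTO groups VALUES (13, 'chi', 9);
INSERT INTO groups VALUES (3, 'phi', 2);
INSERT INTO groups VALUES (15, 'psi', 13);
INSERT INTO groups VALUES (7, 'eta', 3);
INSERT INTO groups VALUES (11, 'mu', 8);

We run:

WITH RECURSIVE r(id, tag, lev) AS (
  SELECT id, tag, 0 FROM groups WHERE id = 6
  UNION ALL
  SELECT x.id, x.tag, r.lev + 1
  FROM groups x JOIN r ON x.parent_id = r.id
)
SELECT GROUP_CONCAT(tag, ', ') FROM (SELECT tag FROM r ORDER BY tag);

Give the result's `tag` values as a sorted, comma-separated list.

Base: id=6 (zeta) at lev 0.
Iteration 1: rows with parent_id in {6} -> beta (id 8, lev 1), omicron (id 9, lev 1), lam (id 10, lev 1).
Iteration 2: rows with parent_id in {8,9,10} -> mu (id 11, lev 2), chi (id 13, lev 2).
Iteration 3: rows with parent_id in {11,13} -> psi (id 15, lev 3).
Iteration 4: no rows with parent_id in {15}; recursion stops.

beta, chi, lam, mu, omicron, psi, zeta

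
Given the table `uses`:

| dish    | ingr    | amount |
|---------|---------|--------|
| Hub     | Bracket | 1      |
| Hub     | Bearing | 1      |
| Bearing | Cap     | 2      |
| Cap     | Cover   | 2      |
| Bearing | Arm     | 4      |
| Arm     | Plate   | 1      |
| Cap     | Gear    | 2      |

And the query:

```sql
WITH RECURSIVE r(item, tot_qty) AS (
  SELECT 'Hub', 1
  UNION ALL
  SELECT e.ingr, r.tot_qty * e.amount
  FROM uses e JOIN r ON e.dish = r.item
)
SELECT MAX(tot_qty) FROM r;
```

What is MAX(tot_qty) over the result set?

4

Base: (Hub, tot_qty=1).
Iteration 1: components of {Hub} -> Bearing = 1*1 = 1, Bracket = 1*1 = 1.
Iteration 2: components of {Bearing,Bracket} -> Arm = 1*4 = 4, Cap = 1*2 = 2.
Iteration 3: components of {Arm,Cap} -> Cover = 2*2 = 4, Gear = 2*2 = 4, Plate = 4*1 = 4.
Iteration 4: no further components; recursion stops.
tot_qty values: 1, 1, 1, 2, 4, 4, 4, 4; the maximum is 4.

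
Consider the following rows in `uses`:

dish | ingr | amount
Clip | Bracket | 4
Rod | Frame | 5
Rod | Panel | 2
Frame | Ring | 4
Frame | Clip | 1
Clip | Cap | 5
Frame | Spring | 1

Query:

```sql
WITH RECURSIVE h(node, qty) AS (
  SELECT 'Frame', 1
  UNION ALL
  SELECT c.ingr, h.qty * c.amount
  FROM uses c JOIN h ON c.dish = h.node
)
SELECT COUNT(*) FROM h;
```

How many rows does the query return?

6

Base: (Frame, qty=1).
Iteration 1: components of {Frame} -> Clip = 1*1 = 1, Ring = 1*4 = 4, Spring = 1*1 = 1.
Iteration 2: components of {Clip,Ring,Spring} -> Bracket = 1*4 = 4, Cap = 1*5 = 5.
Iteration 3: no further components; recursion stops.
Total rows emitted: 6.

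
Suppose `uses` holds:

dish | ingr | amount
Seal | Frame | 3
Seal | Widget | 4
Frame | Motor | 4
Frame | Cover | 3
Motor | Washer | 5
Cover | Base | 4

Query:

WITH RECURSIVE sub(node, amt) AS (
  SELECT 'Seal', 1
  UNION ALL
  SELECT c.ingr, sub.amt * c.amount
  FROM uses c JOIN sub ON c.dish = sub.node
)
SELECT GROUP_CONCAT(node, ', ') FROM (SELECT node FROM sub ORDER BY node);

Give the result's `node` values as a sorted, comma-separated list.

Base, Cover, Frame, Motor, Seal, Washer, Widget

Base: (Seal, amt=1).
Iteration 1: components of {Seal} -> Frame = 1*3 = 3, Widget = 1*4 = 4.
Iteration 2: components of {Frame,Widget} -> Cover = 3*3 = 9, Motor = 3*4 = 12.
Iteration 3: components of {Cover,Motor} -> Base = 9*4 = 36, Washer = 12*5 = 60.
Iteration 4: no further components; recursion stops.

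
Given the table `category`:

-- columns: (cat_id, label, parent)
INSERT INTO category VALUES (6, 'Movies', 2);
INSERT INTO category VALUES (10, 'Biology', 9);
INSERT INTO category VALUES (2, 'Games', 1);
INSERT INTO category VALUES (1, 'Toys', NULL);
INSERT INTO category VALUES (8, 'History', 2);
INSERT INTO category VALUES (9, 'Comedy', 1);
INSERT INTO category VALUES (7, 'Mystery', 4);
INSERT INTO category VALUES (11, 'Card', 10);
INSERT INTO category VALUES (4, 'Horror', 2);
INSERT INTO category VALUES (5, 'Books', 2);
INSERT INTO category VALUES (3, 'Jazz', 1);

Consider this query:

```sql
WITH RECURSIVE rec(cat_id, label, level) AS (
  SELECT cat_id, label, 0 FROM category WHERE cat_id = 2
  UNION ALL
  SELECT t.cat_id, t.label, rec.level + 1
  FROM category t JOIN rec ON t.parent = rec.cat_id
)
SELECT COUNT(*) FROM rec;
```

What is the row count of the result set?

Base: cat_id=2 (Games) at level 0.
Iteration 1: rows with parent in {2} -> Horror (id 4, level 1), Books (id 5, level 1), Movies (id 6, level 1), History (id 8, level 1).
Iteration 2: rows with parent in {4,5,6,8} -> Mystery (id 7, level 2).
Iteration 3: no rows with parent in {7}; recursion stops.
Total rows emitted: 6.

6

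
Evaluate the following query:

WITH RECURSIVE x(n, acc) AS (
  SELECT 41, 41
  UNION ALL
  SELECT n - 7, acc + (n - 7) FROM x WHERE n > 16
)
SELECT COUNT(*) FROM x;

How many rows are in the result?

5

Base: n=41, acc=41.
Iteration 1: 41 > 16 holds -> n = 41 - 7 = 34, acc = 41 + 34 = 75.
Iteration 2: 34 > 16 holds -> n = 34 - 7 = 27, acc = 75 + 27 = 102.
Iteration 3: 27 > 16 holds -> n = 27 - 7 = 20, acc = 102 + 20 = 122.
Iteration 4: 20 > 16 holds -> n = 20 - 7 = 13, acc = 122 + 13 = 135.
Iteration 5: 13 > 16 fails; recursion stops.
Total rows emitted: 5.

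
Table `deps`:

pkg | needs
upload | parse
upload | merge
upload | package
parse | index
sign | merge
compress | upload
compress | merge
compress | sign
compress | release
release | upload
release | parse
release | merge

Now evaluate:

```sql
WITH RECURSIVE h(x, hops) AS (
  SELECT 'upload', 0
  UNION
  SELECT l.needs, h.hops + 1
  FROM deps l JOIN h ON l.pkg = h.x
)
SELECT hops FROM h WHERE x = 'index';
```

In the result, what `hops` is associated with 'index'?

Base: (upload, hops=0).
Iteration 1: edges from {upload} -> (merge, hops=1), (package, hops=1), (parse, hops=1).
Iteration 2: edges from {merge,package,parse} -> (index, hops=2).
Iteration 3: no outgoing edges from {index}; recursion stops.

2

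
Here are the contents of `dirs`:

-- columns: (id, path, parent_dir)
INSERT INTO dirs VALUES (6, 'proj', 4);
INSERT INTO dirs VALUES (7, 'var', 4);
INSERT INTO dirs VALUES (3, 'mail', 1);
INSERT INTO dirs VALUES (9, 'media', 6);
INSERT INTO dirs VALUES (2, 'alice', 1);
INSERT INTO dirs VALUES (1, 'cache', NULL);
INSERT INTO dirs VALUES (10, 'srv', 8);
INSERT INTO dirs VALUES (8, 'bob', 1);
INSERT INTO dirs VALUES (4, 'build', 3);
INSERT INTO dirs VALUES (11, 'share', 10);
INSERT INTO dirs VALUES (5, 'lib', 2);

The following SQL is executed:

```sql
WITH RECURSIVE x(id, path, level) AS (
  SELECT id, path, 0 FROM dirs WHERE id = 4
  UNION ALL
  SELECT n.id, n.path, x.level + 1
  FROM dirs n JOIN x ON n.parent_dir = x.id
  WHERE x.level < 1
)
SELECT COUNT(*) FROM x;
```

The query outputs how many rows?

3

Base: id=4 (build) at level 0.
Iteration 1: rows with parent_dir in {4} -> proj (id 6, level 1), var (id 7, level 1).
Iteration 2: level < 1 fails for all current rows; recursion stops.
Total rows emitted: 3.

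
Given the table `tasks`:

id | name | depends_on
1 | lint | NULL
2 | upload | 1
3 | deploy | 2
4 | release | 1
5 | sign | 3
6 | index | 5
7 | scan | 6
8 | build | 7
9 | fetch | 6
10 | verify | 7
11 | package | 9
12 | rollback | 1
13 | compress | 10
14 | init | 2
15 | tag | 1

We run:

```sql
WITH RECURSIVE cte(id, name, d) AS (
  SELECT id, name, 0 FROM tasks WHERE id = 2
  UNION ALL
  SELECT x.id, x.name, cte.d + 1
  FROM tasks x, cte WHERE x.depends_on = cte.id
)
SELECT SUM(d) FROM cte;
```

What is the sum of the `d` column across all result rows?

Base: id=2 (upload) at d 0.
Iteration 1: rows with depends_on in {2} -> deploy (id 3, d 1), init (id 14, d 1).
Iteration 2: rows with depends_on in {3,14} -> sign (id 5, d 2).
Iteration 3: rows with depends_on in {5} -> index (id 6, d 3).
Iteration 4: rows with depends_on in {6} -> scan (id 7, d 4), fetch (id 9, d 4).
Iteration 5: rows with depends_on in {7,9} -> build (id 8, d 5), verify (id 10, d 5), package (id 11, d 5).
Iteration 6: rows with depends_on in {8,10,11} -> compress (id 13, d 6).
Iteration 7: no rows with depends_on in {13}; recursion stops.
SUM(d) = 0 + 1 + 1 + 2 + 3 + 4 + 4 + 5 + 5 + 5 + 6 = 36.

36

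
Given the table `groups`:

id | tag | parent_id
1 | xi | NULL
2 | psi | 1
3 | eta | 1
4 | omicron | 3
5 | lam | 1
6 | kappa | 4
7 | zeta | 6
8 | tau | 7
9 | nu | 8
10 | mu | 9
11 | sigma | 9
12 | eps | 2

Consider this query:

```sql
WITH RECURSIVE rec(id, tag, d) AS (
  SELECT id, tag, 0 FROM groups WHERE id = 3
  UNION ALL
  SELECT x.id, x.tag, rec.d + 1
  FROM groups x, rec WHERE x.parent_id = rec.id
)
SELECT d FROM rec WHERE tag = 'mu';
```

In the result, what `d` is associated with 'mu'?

6

Base: id=3 (eta) at d 0.
Iteration 1: rows with parent_id in {3} -> omicron (id 4, d 1).
Iteration 2: rows with parent_id in {4} -> kappa (id 6, d 2).
Iteration 3: rows with parent_id in {6} -> zeta (id 7, d 3).
Iteration 4: rows with parent_id in {7} -> tau (id 8, d 4).
Iteration 5: rows with parent_id in {8} -> nu (id 9, d 5).
Iteration 6: rows with parent_id in {9} -> mu (id 10, d 6), sigma (id 11, d 6).
Iteration 7: no rows with parent_id in {10,11}; recursion stops.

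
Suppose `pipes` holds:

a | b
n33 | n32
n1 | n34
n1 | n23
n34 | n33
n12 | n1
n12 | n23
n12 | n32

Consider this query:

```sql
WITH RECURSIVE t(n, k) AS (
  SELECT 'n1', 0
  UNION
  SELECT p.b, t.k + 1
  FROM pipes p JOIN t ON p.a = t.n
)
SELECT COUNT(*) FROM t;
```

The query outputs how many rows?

5

Base: (n1, k=0).
Iteration 1: edges from {n1} -> (n23, k=1), (n34, k=1).
Iteration 2: edges from {n23,n34} -> (n33, k=2).
Iteration 3: edges from {n33} -> (n32, k=3).
Iteration 4: no outgoing edges from {n32}; recursion stops.
Total rows emitted: 5.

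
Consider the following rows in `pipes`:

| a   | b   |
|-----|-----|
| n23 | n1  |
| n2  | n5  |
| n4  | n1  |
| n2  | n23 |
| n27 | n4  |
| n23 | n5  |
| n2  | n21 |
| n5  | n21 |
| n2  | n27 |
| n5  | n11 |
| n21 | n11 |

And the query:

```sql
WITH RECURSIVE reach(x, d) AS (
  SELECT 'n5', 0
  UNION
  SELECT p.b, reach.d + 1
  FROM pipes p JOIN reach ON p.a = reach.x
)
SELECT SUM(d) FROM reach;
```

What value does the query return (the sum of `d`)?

Base: (n5, d=0).
Iteration 1: edges from {n5} -> (n11, d=1), (n21, d=1).
Iteration 2: edges from {n11,n21} -> (n11, d=2).
Iteration 3: no outgoing edges from {n11}; recursion stops.
SUM(d) = 0 + 1 + 1 + 2 = 4.

4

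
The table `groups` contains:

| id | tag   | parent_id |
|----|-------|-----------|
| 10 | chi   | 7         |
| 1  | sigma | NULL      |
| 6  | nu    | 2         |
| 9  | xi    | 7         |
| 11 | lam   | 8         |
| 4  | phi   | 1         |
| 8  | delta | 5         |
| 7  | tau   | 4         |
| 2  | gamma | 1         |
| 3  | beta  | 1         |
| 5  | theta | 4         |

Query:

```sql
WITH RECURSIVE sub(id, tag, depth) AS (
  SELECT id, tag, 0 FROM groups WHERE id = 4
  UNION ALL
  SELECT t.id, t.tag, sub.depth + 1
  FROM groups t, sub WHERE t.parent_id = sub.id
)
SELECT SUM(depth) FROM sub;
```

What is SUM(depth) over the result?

Base: id=4 (phi) at depth 0.
Iteration 1: rows with parent_id in {4} -> theta (id 5, depth 1), tau (id 7, depth 1).
Iteration 2: rows with parent_id in {5,7} -> delta (id 8, depth 2), xi (id 9, depth 2), chi (id 10, depth 2).
Iteration 3: rows with parent_id in {8,9,10} -> lam (id 11, depth 3).
Iteration 4: no rows with parent_id in {11}; recursion stops.
SUM(depth) = 0 + 1 + 1 + 2 + 2 + 2 + 3 = 11.

11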